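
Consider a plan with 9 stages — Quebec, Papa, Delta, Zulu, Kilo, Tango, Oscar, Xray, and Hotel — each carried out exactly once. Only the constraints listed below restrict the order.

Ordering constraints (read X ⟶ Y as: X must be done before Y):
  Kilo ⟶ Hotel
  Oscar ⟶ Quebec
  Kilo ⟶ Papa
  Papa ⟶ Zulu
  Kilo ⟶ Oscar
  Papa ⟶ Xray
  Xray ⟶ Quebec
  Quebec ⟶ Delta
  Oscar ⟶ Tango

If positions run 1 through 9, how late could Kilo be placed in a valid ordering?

1

Following every chain forward from Kilo, the stages that must come later are Quebec, Papa, Delta, Zulu, Tango, Oscar, Xray, Hotel — 8 of them.
So at least 8 stages follow Kilo, putting Kilo no later than position 1. That position is achievable by scheduling everything else first.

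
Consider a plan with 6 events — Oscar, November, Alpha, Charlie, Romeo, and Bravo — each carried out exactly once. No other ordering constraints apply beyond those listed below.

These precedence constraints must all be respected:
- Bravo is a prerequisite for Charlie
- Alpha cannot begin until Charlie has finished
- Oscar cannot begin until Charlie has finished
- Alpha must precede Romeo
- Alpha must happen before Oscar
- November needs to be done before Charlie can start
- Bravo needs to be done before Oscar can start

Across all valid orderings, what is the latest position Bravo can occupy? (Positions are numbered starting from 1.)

Every event that must follow Bravo has to come after it. Tracing all chains starting from Bravo, those events are: Oscar, Alpha, Charlie, Romeo — 4 in total.
With 4 mandatory successors out of 6 events total, the latest slot for Bravo is 6−4 = 2, and it's reachable by doing all non-successors before Bravo.

2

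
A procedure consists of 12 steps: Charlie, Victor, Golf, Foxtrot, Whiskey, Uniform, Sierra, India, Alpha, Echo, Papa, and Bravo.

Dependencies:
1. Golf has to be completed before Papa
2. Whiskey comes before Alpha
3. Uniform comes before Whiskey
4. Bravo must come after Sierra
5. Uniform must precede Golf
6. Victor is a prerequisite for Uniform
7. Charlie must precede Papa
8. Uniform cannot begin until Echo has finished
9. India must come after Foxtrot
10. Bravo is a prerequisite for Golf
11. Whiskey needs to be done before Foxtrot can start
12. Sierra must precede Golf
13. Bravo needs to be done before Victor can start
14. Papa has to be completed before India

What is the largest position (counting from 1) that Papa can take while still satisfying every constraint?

Following the constraints forward from Papa, its only required successor is India.
With 1 mandatory successor out of 12 steps total, the latest slot for Papa is 12−1 = 11, and it's reachable by doing all non-successors before Papa.

11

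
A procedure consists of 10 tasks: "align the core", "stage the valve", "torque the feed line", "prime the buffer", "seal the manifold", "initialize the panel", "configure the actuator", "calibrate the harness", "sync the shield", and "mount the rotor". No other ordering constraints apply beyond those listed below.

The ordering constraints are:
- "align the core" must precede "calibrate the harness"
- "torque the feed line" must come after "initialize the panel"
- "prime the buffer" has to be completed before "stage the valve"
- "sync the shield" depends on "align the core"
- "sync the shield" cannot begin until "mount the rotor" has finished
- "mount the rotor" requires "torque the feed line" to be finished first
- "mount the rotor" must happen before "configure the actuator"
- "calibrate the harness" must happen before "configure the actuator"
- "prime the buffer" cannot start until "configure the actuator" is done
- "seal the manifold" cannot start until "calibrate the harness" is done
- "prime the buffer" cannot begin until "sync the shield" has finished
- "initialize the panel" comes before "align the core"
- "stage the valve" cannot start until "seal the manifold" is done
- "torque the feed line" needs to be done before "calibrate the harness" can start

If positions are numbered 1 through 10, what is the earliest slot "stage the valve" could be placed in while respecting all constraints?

10

Working backwards through the constraints from "stage the valve", its full set of required predecessors is "align the core", "torque the feed line", "prime the buffer", "seal the manifold", "initialize the panel", "configure the actuator", "calibrate the harness", "sync the shield", "mount the rotor" — 9 of them.
So at minimum 9 tasks come before "stage the valve", putting "stage the valve" no earlier than position 10. That position is achievable by scheduling exactly those predecessors first.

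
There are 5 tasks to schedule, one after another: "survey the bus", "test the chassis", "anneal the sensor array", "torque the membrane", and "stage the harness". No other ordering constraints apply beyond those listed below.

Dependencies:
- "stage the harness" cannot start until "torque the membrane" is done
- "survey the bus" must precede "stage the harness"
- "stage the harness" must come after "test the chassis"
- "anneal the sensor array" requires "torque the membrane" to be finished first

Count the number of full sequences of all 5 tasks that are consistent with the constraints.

18

3 tasks have no prerequisites ("survey the bus", "test the chassis", "torque the membrane"), so any of them could come first.
Enumerating by repeatedly choosing an available task (one whose prerequisites are all placed) gives 18 distinct complete orderings.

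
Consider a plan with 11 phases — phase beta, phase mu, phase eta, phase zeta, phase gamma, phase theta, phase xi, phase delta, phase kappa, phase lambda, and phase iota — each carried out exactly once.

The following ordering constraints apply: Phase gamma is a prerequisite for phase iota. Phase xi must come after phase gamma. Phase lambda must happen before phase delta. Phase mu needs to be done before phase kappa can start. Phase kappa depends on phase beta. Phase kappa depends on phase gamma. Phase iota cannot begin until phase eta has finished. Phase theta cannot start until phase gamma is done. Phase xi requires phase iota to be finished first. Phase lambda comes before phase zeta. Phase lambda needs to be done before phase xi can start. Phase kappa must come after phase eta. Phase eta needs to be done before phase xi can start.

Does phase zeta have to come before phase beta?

No

Nothing in the constraints links phase zeta and phase beta; they are unordered relative to each other.
So phase zeta can come before phase beta or after — it is not forced.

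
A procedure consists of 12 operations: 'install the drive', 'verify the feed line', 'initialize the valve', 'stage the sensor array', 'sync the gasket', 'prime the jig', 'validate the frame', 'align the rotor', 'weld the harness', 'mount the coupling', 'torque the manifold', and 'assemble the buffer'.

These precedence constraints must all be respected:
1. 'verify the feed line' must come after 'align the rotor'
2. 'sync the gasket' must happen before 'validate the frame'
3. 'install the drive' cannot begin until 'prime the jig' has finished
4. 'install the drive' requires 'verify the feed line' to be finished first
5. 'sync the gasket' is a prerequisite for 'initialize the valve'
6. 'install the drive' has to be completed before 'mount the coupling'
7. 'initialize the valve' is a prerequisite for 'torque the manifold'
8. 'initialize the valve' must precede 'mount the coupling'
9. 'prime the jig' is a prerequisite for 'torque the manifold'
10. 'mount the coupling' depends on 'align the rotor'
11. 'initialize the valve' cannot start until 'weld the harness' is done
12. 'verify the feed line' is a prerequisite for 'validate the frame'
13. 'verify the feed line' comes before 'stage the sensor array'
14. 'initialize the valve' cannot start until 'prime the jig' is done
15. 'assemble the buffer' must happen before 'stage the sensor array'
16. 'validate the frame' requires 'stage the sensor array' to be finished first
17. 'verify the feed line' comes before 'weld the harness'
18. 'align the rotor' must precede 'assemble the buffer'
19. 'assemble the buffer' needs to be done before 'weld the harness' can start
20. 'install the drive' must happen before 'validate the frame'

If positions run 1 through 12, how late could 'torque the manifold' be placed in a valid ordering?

No constraint forces any operation after 'torque the manifold', so it can be placed last, in position 12.

12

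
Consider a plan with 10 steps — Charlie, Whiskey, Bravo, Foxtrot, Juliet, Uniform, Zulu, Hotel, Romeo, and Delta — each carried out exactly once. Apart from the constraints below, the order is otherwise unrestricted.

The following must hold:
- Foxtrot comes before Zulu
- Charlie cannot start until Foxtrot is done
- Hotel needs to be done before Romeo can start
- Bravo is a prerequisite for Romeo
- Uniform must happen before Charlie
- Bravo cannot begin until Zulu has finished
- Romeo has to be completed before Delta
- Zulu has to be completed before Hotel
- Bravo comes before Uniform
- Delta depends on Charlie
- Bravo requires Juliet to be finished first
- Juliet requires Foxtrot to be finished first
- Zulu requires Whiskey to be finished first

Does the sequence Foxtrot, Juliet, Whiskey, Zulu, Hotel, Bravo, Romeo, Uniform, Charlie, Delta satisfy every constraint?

Yes

Checking each listed constraint against this order: for instance, Foxtrot is in position 1 and Charlie in position 9, so that constraint holds — and the remaining constraints check out the same way.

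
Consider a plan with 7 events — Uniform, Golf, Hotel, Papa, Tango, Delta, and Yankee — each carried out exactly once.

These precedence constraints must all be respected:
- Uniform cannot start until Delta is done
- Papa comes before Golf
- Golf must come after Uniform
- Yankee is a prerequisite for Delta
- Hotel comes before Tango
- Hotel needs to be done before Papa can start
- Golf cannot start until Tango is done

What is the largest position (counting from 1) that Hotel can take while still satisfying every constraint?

Every event that must follow Hotel has to come after it. Tracing all chains starting from Hotel, those events are: Golf, Papa, Tango — 3 in total.
With 3 mandatory successors out of 7 events total, the latest slot for Hotel is 7−3 = 4, and it's reachable by doing all non-successors before Hotel.

4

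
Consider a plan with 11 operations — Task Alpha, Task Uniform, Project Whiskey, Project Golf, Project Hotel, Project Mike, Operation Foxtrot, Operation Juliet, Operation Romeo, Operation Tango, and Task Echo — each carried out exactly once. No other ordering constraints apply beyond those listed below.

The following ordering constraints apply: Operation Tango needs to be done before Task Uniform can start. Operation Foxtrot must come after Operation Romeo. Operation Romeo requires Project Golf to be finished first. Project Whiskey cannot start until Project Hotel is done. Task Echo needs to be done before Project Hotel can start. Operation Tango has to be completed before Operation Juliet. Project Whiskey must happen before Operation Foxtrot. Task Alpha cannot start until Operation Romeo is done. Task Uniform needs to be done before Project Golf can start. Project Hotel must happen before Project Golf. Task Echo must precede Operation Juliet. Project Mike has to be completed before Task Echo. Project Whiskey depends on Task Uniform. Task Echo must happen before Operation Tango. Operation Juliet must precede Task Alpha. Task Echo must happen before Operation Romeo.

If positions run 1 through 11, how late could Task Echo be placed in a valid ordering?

2

Following every chain forward from Task Echo, the operations that must come later are Task Alpha, Task Uniform, Project Whiskey, Project Golf, Project Hotel, Operation Foxtrot, Operation Juliet, Operation Romeo, Operation Tango — 9 of them.
With 9 mandatory successors out of 11 operations total, the latest slot for Task Echo is 11−9 = 2, and it's reachable by doing all non-successors before Task Echo.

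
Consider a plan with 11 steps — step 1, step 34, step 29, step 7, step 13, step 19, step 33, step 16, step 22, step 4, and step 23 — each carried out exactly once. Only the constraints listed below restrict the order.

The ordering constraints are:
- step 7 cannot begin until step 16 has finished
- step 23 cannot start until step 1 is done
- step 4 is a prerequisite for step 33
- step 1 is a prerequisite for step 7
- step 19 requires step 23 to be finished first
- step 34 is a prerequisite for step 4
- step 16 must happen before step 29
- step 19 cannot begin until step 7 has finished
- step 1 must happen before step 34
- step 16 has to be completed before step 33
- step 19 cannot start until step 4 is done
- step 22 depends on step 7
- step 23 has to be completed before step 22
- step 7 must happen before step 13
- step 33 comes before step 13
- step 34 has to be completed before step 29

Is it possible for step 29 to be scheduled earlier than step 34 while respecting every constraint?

No

There is a dependency chain step 34 → step 29, so step 29 always comes after step 34.
So no valid ordering can have step 29 before step 34.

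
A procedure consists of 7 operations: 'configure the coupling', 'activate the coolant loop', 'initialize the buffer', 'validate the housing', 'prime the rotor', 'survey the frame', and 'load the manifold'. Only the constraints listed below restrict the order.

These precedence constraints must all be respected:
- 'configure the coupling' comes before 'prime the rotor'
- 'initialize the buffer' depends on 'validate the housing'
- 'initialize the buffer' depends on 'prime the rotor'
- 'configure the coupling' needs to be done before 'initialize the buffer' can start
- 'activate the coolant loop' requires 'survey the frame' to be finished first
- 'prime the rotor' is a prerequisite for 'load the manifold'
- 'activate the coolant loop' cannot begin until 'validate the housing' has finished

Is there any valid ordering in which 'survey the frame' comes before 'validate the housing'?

The constraints leave 'survey the frame' and 'validate the housing' unordered relative to each other; nothing requires 'validate the housing' earlier.
That means at least one valid schedule has 'survey the frame' before 'validate the housing'.

Yes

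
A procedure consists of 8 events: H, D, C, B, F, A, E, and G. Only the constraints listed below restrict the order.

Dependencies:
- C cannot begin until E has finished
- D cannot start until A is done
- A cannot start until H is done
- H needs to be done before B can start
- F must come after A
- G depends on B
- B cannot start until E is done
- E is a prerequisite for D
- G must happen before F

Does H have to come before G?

Yes

Tracing the constraints gives a chain: H → B → G.
That forces H before G in every valid schedule.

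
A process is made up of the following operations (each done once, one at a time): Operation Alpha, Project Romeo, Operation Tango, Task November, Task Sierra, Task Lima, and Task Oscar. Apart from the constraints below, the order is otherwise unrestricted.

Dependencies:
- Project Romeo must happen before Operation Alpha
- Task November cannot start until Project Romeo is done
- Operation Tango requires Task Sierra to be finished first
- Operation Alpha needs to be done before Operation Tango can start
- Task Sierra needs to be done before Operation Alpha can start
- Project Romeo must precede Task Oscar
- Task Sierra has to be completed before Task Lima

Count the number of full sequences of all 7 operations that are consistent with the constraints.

The operations with no prerequisites are Project Romeo, Task Sierra; any of them can be placed first.
Enumerating by repeatedly choosing an available operation (one whose prerequisites are all placed) gives 162 distinct complete orderings.

162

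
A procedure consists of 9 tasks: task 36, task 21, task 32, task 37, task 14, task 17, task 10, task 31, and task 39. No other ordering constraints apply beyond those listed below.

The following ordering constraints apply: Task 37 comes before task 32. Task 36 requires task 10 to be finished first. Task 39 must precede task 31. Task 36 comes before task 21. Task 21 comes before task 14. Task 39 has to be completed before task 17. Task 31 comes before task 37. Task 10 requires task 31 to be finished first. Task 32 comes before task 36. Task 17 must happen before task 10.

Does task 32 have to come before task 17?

Task 32 and task 17 are not related by any chain of constraints.
So task 32 can come before task 17 or after — it is not forced.

No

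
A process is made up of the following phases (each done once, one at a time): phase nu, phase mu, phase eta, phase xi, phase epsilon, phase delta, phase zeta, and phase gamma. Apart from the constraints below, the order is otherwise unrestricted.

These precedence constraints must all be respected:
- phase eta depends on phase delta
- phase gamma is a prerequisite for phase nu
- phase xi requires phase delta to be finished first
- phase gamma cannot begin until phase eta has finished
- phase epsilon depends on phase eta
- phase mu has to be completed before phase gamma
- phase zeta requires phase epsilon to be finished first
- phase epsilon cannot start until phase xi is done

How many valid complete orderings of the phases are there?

The phases with no prerequisites are phase mu, phase delta; any of them can be placed first.
Counting all ways to extend the partial order to a total order gives 68.

68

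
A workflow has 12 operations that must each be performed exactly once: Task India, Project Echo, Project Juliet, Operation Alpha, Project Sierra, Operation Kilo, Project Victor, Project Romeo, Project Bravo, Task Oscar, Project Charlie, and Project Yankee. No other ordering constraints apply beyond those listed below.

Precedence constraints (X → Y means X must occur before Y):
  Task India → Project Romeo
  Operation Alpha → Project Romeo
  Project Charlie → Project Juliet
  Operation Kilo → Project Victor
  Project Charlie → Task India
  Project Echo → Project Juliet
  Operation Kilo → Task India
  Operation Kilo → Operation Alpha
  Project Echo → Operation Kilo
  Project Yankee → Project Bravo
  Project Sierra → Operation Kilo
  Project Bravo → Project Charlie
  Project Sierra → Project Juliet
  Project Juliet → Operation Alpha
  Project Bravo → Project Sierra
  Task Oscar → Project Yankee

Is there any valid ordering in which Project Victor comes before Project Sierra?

No

Following Project Sierra → Operation Kilo → Project Victor, Project Sierra must precede Project Victor in every valid ordering.
So no valid ordering can have Project Victor before Project Sierra.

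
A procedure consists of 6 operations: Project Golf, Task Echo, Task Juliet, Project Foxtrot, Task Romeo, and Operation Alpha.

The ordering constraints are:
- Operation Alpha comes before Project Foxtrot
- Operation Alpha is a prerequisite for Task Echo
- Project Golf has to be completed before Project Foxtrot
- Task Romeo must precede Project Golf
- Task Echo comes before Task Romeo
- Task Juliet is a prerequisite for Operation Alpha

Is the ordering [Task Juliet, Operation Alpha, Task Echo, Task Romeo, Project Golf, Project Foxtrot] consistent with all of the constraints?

Yes

Going through the constraints one by one, each required predecessor appears earlier in the sequence than its dependent — e.g. Operation Alpha (position 2) is before Project Foxtrot (position 6), as required.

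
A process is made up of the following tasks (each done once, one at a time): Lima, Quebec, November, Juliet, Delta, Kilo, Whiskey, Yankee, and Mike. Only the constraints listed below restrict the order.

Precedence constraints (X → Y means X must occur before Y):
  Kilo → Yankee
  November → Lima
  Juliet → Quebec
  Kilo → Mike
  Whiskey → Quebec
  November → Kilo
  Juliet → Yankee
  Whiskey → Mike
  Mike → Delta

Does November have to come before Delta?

Tracing the constraints gives a chain: November → Kilo → Mike → Delta.
Hence November necessarily comes before Delta.

Yes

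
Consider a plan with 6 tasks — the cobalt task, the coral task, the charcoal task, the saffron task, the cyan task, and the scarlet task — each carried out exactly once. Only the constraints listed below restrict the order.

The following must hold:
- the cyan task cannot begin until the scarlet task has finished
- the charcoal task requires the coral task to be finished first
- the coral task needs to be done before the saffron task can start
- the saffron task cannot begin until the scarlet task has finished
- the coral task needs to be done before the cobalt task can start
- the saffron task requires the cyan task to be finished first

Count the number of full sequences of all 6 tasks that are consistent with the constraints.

2 tasks have no prerequisites (the coral task, the scarlet task), so any of them could come first.
Enumerating by repeatedly choosing an available task (one whose prerequisites are all placed) gives 38 distinct complete orderings.

38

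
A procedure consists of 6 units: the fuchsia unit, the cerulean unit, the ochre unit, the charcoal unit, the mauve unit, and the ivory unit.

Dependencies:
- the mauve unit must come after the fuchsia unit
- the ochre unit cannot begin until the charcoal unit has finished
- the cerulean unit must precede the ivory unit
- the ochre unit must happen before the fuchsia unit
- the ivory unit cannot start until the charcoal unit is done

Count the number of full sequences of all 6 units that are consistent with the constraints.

14

2 units have no prerequisites (the cerulean unit, the charcoal unit), so any of them could come first.
Enumerating by repeatedly choosing an available unit (one whose prerequisites are all placed) gives 14 distinct complete orderings.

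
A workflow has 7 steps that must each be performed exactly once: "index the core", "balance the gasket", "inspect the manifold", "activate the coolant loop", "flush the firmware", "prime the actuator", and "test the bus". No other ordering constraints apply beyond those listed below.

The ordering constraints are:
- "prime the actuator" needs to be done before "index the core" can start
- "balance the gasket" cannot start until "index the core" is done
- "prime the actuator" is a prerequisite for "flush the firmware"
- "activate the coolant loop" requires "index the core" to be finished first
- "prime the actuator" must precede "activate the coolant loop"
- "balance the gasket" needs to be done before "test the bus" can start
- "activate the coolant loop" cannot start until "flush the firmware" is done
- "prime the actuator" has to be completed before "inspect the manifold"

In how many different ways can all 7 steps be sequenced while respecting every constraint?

54

Only "prime the actuator" has no prerequisites, so it must go first.
Systematically extending each partial ordering one step at a time and counting, there are 54 complete orderings.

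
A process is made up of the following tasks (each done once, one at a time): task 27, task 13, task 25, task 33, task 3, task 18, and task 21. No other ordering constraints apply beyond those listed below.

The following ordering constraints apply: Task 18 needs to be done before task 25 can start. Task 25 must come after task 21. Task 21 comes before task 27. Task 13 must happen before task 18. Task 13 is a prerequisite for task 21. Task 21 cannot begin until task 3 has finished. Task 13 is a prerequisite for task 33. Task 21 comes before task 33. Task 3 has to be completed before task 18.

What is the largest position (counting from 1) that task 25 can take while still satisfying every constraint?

Task 25 has no required successors, so nothing stops it from going last (position 7).

7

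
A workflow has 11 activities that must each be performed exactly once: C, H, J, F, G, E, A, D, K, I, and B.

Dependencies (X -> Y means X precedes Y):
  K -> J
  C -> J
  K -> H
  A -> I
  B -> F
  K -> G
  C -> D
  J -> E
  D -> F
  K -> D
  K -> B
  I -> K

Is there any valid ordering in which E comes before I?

Following I → K → J → E, I must precede E in every valid ordering.
Hence E can never be scheduled before I.

No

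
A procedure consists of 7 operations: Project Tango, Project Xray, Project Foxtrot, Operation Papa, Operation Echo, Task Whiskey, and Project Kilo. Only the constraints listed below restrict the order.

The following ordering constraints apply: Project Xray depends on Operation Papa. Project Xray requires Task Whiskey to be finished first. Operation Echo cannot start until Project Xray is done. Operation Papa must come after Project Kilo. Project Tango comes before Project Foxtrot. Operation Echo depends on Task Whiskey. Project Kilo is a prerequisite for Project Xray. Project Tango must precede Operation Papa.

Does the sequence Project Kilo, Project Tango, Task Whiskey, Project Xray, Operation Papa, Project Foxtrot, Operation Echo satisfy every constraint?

The sequence places Project Xray ahead of Operation Papa.
But one of the constraints requires Operation Papa before Project Xray, so this ordering violates it.

No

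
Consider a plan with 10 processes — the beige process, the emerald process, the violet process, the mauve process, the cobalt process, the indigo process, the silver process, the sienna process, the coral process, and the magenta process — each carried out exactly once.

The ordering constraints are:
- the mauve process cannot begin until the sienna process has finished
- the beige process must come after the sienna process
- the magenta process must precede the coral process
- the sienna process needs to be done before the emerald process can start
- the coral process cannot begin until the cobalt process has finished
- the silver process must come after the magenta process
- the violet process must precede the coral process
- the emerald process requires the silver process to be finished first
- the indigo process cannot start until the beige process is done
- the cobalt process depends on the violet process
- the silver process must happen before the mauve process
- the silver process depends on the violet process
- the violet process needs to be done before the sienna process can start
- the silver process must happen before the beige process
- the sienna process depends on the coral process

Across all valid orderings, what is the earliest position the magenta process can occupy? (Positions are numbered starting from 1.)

1

Nothing is required before the magenta process; it can be the very first process.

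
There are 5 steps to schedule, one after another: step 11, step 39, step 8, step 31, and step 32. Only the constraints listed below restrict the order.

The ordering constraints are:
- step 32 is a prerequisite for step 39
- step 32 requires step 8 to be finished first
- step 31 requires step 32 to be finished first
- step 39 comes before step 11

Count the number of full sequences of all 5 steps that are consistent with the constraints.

Only step 8 has no prerequisites, so it must go first.
Enumerating by repeatedly choosing an available step (one whose prerequisites are all placed) gives 3 distinct complete orderings.

3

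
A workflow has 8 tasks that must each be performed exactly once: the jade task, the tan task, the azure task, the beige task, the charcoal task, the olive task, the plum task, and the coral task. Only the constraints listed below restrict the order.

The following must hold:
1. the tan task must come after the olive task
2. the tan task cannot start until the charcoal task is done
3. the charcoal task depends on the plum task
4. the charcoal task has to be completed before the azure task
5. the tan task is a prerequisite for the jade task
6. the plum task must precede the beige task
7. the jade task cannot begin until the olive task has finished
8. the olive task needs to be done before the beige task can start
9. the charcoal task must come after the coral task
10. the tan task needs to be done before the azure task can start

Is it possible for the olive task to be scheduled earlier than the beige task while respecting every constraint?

Yes

The olive task is actually forced before the beige task by the constraints, so certainly some valid ordering has the olive task first.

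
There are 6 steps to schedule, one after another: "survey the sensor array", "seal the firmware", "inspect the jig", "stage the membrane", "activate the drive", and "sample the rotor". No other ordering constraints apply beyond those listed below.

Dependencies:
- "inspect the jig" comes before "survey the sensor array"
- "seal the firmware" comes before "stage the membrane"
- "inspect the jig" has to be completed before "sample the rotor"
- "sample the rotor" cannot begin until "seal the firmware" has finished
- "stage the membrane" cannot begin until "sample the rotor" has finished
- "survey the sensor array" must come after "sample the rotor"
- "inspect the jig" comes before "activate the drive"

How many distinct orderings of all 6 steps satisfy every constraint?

2 steps have no prerequisites ("seal the firmware", "inspect the jig"), so any of them could come first.
Systematically extending each partial ordering one step at a time and counting, there are 18 complete orderings.

18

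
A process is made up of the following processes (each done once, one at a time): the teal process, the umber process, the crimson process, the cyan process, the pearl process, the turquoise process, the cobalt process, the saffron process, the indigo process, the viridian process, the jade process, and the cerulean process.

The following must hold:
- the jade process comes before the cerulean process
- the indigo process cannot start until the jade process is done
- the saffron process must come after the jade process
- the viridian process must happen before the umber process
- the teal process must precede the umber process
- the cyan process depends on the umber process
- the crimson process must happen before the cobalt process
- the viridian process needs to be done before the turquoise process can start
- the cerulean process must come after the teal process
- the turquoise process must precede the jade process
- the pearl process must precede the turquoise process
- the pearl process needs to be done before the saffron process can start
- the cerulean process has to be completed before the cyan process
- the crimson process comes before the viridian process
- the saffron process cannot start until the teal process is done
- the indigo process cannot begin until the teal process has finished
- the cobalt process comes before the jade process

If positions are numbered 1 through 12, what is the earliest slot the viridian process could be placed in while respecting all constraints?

2

The only process forced before the viridian process (directly or transitively) is the crimson process.
So at minimum 1 process comes before the viridian process, putting the viridian process no earlier than position 2. That position is achievable by scheduling exactly that predecessor first.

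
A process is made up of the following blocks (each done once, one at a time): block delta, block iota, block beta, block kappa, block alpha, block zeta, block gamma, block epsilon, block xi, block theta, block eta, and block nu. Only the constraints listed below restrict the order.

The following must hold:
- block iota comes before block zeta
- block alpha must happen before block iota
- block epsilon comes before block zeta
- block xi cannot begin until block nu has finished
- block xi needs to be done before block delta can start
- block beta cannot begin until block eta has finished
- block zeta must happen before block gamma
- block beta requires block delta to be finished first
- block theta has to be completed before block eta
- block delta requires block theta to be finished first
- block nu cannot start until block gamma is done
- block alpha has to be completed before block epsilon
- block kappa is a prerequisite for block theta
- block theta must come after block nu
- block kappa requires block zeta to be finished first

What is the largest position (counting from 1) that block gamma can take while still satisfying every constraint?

6

The blocks that are forced after block gamma, directly or by a chain of constraints, are block delta, block beta, block xi, block theta, block eta, block nu. That's 6 blocks.
With 6 mandatory successors out of 12 blocks total, the latest slot for block gamma is 12−6 = 6, and it's reachable by doing all non-successors before block gamma.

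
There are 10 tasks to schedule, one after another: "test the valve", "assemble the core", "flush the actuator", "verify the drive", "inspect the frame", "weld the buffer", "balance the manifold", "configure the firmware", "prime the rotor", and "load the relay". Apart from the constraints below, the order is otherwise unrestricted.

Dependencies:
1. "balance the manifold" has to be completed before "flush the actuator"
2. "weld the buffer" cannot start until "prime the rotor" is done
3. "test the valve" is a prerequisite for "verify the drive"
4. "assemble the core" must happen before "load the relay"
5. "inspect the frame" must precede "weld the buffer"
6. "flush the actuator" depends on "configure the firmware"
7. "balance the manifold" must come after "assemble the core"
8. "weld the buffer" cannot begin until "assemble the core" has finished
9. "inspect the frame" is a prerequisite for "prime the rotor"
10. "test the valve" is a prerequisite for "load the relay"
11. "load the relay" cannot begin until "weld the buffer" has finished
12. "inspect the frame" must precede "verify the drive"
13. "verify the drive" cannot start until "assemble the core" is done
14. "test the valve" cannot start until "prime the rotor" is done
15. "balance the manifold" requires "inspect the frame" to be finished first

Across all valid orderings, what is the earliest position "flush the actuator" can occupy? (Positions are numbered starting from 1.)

5

Working backwards through the constraints from "flush the actuator", its full set of required predecessors is "assemble the core", "inspect the frame", "balance the manifold", "configure the firmware" — 4 of them.
With 4 mandatory predecessors, the earliest "flush the actuator" can sit is position 4+1 = 5, and placing just those 4 first achieves it.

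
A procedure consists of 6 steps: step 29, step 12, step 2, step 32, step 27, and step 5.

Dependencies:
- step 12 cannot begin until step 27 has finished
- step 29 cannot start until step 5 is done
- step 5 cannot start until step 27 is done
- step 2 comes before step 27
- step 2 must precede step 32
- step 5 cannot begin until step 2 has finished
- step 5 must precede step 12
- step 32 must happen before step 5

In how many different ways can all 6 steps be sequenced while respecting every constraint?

Step 2 is the only step with nothing required before it, so every ordering starts there.
Enumerating by repeatedly choosing an available step (one whose prerequisites are all placed) gives 4 distinct complete orderings.

4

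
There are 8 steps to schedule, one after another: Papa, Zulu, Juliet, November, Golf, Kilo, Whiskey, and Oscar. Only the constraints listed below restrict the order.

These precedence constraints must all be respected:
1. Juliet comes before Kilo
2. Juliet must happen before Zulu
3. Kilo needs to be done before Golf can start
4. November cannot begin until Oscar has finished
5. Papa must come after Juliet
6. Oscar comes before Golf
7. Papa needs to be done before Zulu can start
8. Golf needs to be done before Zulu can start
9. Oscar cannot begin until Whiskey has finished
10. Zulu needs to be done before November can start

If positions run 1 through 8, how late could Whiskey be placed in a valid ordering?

The steps that are forced after Whiskey, directly or by a chain of constraints, are Zulu, November, Golf, Oscar. That's 4 steps.
With 4 mandatory successors out of 8 steps total, the latest slot for Whiskey is 8−4 = 4, and it's reachable by doing all non-successors before Whiskey.

4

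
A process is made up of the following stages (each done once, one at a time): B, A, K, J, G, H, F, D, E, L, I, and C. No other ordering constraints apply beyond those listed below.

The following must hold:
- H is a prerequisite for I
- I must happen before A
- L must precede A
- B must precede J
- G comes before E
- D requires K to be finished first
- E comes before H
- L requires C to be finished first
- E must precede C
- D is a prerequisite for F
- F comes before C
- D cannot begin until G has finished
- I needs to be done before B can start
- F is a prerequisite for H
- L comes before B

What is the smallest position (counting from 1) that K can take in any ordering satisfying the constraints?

1

No constraint forces any other stage before K, so it can be placed first.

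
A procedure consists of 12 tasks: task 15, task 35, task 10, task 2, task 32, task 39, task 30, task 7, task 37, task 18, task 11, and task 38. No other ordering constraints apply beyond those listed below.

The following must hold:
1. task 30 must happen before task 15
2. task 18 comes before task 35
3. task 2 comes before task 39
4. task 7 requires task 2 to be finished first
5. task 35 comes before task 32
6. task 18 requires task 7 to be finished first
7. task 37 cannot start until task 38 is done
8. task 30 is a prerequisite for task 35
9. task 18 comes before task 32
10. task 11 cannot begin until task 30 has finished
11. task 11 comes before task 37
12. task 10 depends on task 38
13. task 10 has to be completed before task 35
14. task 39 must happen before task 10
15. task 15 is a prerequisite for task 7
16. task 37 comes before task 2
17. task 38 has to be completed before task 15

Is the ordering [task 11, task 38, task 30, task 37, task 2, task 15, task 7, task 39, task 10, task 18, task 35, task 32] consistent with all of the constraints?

No

In the proposed order, task 11 appears before task 30.
That contradicts the constraint that task 30 must precede task 11.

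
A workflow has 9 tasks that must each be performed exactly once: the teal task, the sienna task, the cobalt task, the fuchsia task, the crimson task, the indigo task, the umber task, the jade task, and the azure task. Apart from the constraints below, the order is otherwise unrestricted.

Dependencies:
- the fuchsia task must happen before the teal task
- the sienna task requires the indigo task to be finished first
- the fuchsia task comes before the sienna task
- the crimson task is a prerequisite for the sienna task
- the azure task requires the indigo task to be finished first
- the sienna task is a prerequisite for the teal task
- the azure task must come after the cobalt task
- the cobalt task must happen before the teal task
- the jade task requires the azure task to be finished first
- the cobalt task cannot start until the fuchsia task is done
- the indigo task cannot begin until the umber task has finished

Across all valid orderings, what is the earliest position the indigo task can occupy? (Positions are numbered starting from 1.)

Working backwards through the constraints from the indigo task, its only required predecessor is the umber task.
So at minimum 1 task comes before the indigo task, putting the indigo task no earlier than position 2. That position is achievable by scheduling exactly that predecessor first.

2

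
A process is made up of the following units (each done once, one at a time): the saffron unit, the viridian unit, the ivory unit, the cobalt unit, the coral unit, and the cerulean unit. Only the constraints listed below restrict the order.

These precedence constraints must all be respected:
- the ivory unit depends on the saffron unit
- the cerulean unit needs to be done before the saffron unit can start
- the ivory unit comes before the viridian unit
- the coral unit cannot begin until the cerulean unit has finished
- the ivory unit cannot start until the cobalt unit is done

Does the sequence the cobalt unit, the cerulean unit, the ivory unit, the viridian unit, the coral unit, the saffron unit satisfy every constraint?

No

Here the saffron unit comes after the ivory unit.
But one of the constraints requires the saffron unit before the ivory unit, so this ordering violates it.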